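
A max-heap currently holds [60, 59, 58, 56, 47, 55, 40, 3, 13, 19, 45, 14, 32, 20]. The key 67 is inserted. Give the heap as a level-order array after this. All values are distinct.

[67, 59, 60, 56, 47, 55, 58, 3, 13, 19, 45, 14, 32, 20, 40]

append 67 at index 14 → [60, 59, 58, 56, 47, 55, 40, 3, 13, 19, 45, 14, 32, 20, 67]
67 > parent 40 at index 6, swap → [60, 59, 58, 56, 47, 55, 67, 3, 13, 19, 45, 14, 32, 20, 40]
67 > parent 58 at index 2, swap → [60, 59, 67, 56, 47, 55, 58, 3, 13, 19, 45, 14, 32, 20, 40]
67 > parent 60 at index 0, swap → [67, 59, 60, 56, 47, 55, 58, 3, 13, 19, 45, 14, 32, 20, 40]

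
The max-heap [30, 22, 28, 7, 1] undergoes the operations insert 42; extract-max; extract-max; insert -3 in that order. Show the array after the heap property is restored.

[28, 22, 1, 7, -3]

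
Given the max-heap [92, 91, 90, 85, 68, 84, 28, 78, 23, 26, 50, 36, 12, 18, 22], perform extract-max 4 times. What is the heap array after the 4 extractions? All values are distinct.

[84, 78, 36, 23, 68, 18, 28, 22, 12, 26, 50]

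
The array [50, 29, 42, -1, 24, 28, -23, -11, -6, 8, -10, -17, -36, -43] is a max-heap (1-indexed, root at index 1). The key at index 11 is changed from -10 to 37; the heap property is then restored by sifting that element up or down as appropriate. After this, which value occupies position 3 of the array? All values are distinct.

set index 11 from -10 to 37 → [50, 29, 42, -1, 24, 28, -23, -11, -6, 8, 37, -17, -36, -43]
37 > parent 24 at index 5, swap → [50, 29, 42, -1, 37, 28, -23, -11, -6, 8, 24, -17, -36, -43]
37 > parent 29 at index 2, swap → [50, 37, 42, -1, 29, 28, -23, -11, -6, 8, 24, -17, -36, -43]
resulting array: [50, 37, 42, -1, 29, 28, -23, -11, -6, 8, 24, -17, -36, -43]

42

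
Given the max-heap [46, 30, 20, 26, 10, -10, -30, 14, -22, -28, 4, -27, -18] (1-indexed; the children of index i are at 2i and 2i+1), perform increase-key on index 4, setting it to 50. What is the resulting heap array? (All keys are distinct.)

[50, 46, 20, 30, 10, -10, -30, 14, -22, -28, 4, -27, -18]

set index 4 from 26 to 50 → [46, 30, 20, 50, 10, -10, -30, 14, -22, -28, 4, -27, -18]
50 > parent 30 at index 2, swap → [46, 50, 20, 30, 10, -10, -30, 14, -22, -28, 4, -27, -18]
50 > parent 46 at index 1, swap → [50, 46, 20, 30, 10, -10, -30, 14, -22, -28, 4, -27, -18]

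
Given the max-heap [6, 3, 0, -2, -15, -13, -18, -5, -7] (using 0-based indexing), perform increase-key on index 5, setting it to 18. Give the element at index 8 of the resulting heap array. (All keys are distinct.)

-7

set index 5 from -13 to 18 → [6, 3, 0, -2, -15, 18, -18, -5, -7]
18 > parent 0 at index 2, swap → [6, 3, 18, -2, -15, 0, -18, -5, -7]
18 > parent 6 at index 0, swap → [18, 3, 6, -2, -15, 0, -18, -5, -7]
resulting array: [18, 3, 6, -2, -15, 0, -18, -5, -7]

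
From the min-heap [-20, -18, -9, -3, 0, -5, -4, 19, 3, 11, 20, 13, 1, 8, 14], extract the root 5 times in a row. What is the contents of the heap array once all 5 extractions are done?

[-3, 0, 1, 3, 11, 13, 8, 19, 14, 20]

extract-min #1 returns -20:
  remove root -20; move last element 14 to root → [14, -18, -9, -3, 0, -5, -4, 19, 3, 11, 20, 13, 1, 8]
  14 vs smaller child -18 at index 1, swap → [-18, 14, -9, -3, 0, -5, -4, 19, 3, 11, 20, 13, 1, 8]
  14 vs smaller child -3 at index 3, swap → [-18, -3, -9, 14, 0, -5, -4, 19, 3, 11, 20, 13, 1, 8]
  14 vs smaller child 3 at index 8, swap → [-18, -3, -9, 3, 0, -5, -4, 19, 14, 11, 20, 13, 1, 8]
extract-min #2 returns -18:
  remove root -18; move last element 8 to root → [8, -3, -9, 3, 0, -5, -4, 19, 14, 11, 20, 13, 1]
  8 vs smaller child -9 at index 2, swap → [-9, -3, 8, 3, 0, -5, -4, 19, 14, 11, 20, 13, 1]
  8 vs smaller child -5 at index 5, swap → [-9, -3, -5, 3, 0, 8, -4, 19, 14, 11, 20, 13, 1]
  8 vs smaller child 1 at index 12, swap → [-9, -3, -5, 3, 0, 1, -4, 19, 14, 11, 20, 13, 8]
extract-min #3 returns -9:
  remove root -9; move last element 8 to root → [8, -3, -5, 3, 0, 1, -4, 19, 14, 11, 20, 13]
  8 vs smaller child -5 at index 2, swap → [-5, -3, 8, 3, 0, 1, -4, 19, 14, 11, 20, 13]
  8 vs smaller child -4 at index 6, swap → [-5, -3, -4, 3, 0, 1, 8, 19, 14, 11, 20, 13]
extract-min #4 returns -5:
  remove root -5; move last element 13 to root → [13, -3, -4, 3, 0, 1, 8, 19, 14, 11, 20]
  13 vs smaller child -4 at index 2, swap → [-4, -3, 13, 3, 0, 1, 8, 19, 14, 11, 20]
  13 vs smaller child 1 at index 5, swap → [-4, -3, 1, 3, 0, 13, 8, 19, 14, 11, 20]
extract-min #5 returns -4:
  remove root -4; move last element 20 to root → [20, -3, 1, 3, 0, 13, 8, 19, 14, 11]
  20 vs smaller child -3 at index 1, swap → [-3, 20, 1, 3, 0, 13, 8, 19, 14, 11]
  20 vs smaller child 0 at index 4, swap → [-3, 0, 1, 3, 20, 13, 8, 19, 14, 11]
  20 vs only child 11 at index 9, swap → [-3, 0, 1, 3, 11, 13, 8, 19, 14, 20]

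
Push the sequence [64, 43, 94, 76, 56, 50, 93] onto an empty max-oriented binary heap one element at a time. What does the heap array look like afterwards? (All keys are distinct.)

[94, 76, 93, 43, 56, 50, 64]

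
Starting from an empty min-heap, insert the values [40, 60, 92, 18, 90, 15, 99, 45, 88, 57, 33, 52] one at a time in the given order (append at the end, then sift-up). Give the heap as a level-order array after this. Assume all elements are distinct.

[15, 33, 18, 45, 40, 52, 99, 60, 88, 90, 57, 92]

Insert 40:
  append 40 at index 0 → [40] (no swap needed)
Insert 60:
  append 60 at index 1 → [40, 60] (no swap needed)
Insert 92:
  append 92 at index 2 → [40, 60, 92] (no swap needed)
Insert 18:
  append 18 at index 3 → [40, 60, 92, 18]
  18 < parent 60 at index 1, swap → [40, 18, 92, 60]
  18 < parent 40 at index 0, swap → [18, 40, 92, 60]
Insert 90:
  append 90 at index 4 → [18, 40, 92, 60, 90] (no swap needed)
Insert 15:
  append 15 at index 5 → [18, 40, 92, 60, 90, 15]
  15 < parent 92 at index 2, swap → [18, 40, 15, 60, 90, 92]
  15 < parent 18 at index 0, swap → [15, 40, 18, 60, 90, 92]
Insert 99:
  append 99 at index 6 → [15, 40, 18, 60, 90, 92, 99] (no swap needed)
Insert 45:
  append 45 at index 7 → [15, 40, 18, 60, 90, 92, 99, 45]
  45 < parent 60 at index 3, swap → [15, 40, 18, 45, 90, 92, 99, 60]
Insert 88:
  append 88 at index 8 → [15, 40, 18, 45, 90, 92, 99, 60, 88] (no swap needed)
Insert 57:
  append 57 at index 9 → [15, 40, 18, 45, 90, 92, 99, 60, 88, 57]
  57 < parent 90 at index 4, swap → [15, 40, 18, 45, 57, 92, 99, 60, 88, 90]
Insert 33:
  append 33 at index 10 → [15, 40, 18, 45, 57, 92, 99, 60, 88, 90, 33]
  33 < parent 57 at index 4, swap → [15, 40, 18, 45, 33, 92, 99, 60, 88, 90, 57]
  33 < parent 40 at index 1, swap → [15, 33, 18, 45, 40, 92, 99, 60, 88, 90, 57]
Insert 52:
  append 52 at index 11 → [15, 33, 18, 45, 40, 92, 99, 60, 88, 90, 57, 52]
  52 < parent 92 at index 5, swap → [15, 33, 18, 45, 40, 52, 99, 60, 88, 90, 57, 92]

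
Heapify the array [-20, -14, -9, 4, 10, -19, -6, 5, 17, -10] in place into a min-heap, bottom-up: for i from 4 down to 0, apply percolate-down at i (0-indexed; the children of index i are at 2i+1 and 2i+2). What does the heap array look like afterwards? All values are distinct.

[-20, -14, -19, 4, -10, -9, -6, 5, 17, 10]

sift down from index 4:
  10 vs only child -10 at index 9, swap → [-20, -14, -9, 4, -10, -19, -6, 5, 17, 10]
sift down from index 3: already satisfies heap property
sift down from index 2:
  -9 vs smaller child -19 at index 5, swap → [-20, -14, -19, 4, -10, -9, -6, 5, 17, 10]
sift down from index 1: already satisfies heap property
sift down from index 0: already satisfies heap property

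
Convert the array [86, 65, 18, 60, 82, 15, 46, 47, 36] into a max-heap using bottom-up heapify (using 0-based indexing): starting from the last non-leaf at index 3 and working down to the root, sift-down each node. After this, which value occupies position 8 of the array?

36

sift down from index 3: already satisfies heap property
sift down from index 2:
  18 vs larger child 46 at index 6, swap → [86, 65, 46, 60, 82, 15, 18, 47, 36]
sift down from index 1:
  65 vs larger child 82 at index 4, swap → [86, 82, 46, 60, 65, 15, 18, 47, 36]
sift down from index 0: already satisfies heap property
resulting array: [86, 82, 46, 60, 65, 15, 18, 47, 36]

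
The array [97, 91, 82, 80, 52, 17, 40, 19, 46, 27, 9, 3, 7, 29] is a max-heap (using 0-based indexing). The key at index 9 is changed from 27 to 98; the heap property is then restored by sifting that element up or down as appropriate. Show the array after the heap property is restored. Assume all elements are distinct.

set index 9 from 27 to 98 → [97, 91, 82, 80, 52, 17, 40, 19, 46, 98, 9, 3, 7, 29]
98 > parent 52 at index 4, swap → [97, 91, 82, 80, 98, 17, 40, 19, 46, 52, 9, 3, 7, 29]
98 > parent 91 at index 1, swap → [97, 98, 82, 80, 91, 17, 40, 19, 46, 52, 9, 3, 7, 29]
98 > parent 97 at index 0, swap → [98, 97, 82, 80, 91, 17, 40, 19, 46, 52, 9, 3, 7, 29]

[98, 97, 82, 80, 91, 17, 40, 19, 46, 52, 9, 3, 7, 29]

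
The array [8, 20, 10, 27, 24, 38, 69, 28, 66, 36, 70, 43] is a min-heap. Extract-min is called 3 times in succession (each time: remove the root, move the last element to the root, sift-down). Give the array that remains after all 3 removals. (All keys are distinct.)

extract-min #1 returns 8:
  remove root 8; move last element 43 to root → [43, 20, 10, 27, 24, 38, 69, 28, 66, 36, 70]
  43 vs smaller child 10 at index 2, swap → [10, 20, 43, 27, 24, 38, 69, 28, 66, 36, 70]
  43 vs smaller child 38 at index 5, swap → [10, 20, 38, 27, 24, 43, 69, 28, 66, 36, 70]
extract-min #2 returns 10:
  remove root 10; move last element 70 to root → [70, 20, 38, 27, 24, 43, 69, 28, 66, 36]
  70 vs smaller child 20 at index 1, swap → [20, 70, 38, 27, 24, 43, 69, 28, 66, 36]
  70 vs smaller child 24 at index 4, swap → [20, 24, 38, 27, 70, 43, 69, 28, 66, 36]
  70 vs only child 36 at index 9, swap → [20, 24, 38, 27, 36, 43, 69, 28, 66, 70]
extract-min #3 returns 20:
  remove root 20; move last element 70 to root → [70, 24, 38, 27, 36, 43, 69, 28, 66]
  70 vs smaller child 24 at index 1, swap → [24, 70, 38, 27, 36, 43, 69, 28, 66]
  70 vs smaller child 27 at index 3, swap → [24, 27, 38, 70, 36, 43, 69, 28, 66]
  70 vs smaller child 28 at index 7, swap → [24, 27, 38, 28, 36, 43, 69, 70, 66]

[24, 27, 38, 28, 36, 43, 69, 70, 66]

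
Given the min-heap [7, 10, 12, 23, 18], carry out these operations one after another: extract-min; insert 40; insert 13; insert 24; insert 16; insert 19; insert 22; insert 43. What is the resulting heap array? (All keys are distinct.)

[10, 16, 12, 18, 22, 13, 24, 23, 19, 40, 43]

extract-min → returns 7:
  remove root 7; move last element 18 to root → [18, 10, 12, 23]
  18 vs smaller child 10 at index 1, swap → [10, 18, 12, 23]
insert 40:
  append 40 at index 4 → [10, 18, 12, 23, 40] (no swap needed)
insert 13:
  append 13 at index 5 → [10, 18, 12, 23, 40, 13] (no swap needed)
insert 24:
  append 24 at index 6 → [10, 18, 12, 23, 40, 13, 24] (no swap needed)
insert 16:
  append 16 at index 7 → [10, 18, 12, 23, 40, 13, 24, 16]
  16 < parent 23 at index 3, swap → [10, 18, 12, 16, 40, 13, 24, 23]
  16 < parent 18 at index 1, swap → [10, 16, 12, 18, 40, 13, 24, 23]
insert 19:
  append 19 at index 8 → [10, 16, 12, 18, 40, 13, 24, 23, 19] (no swap needed)
insert 22:
  append 22 at index 9 → [10, 16, 12, 18, 40, 13, 24, 23, 19, 22]
  22 < parent 40 at index 4, swap → [10, 16, 12, 18, 22, 13, 24, 23, 19, 40]
insert 43:
  append 43 at index 10 → [10, 16, 12, 18, 22, 13, 24, 23, 19, 40, 43] (no swap needed)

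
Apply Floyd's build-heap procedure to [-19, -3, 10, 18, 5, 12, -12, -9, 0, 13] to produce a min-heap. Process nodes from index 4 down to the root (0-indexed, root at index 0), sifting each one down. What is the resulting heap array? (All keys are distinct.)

[-19, -9, -12, -3, 5, 12, 10, 18, 0, 13]

sift down from index 4: already satisfies heap property
sift down from index 3:
  18 vs smaller child -9 at index 7, swap → [-19, -3, 10, -9, 5, 12, -12, 18, 0, 13]
sift down from index 2:
  10 vs smaller child -12 at index 6, swap → [-19, -3, -12, -9, 5, 12, 10, 18, 0, 13]
sift down from index 1:
  -3 vs smaller child -9 at index 3, swap → [-19, -9, -12, -3, 5, 12, 10, 18, 0, 13]
sift down from index 0: already satisfies heap property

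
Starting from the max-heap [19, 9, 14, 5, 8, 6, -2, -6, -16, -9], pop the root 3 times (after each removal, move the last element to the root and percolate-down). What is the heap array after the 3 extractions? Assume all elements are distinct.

extract-max #1 returns 19:
  remove root 19; move last element -9 to root → [-9, 9, 14, 5, 8, 6, -2, -6, -16]
  -9 vs larger child 14 at index 2, swap → [14, 9, -9, 5, 8, 6, -2, -6, -16]
  -9 vs larger child 6 at index 5, swap → [14, 9, 6, 5, 8, -9, -2, -6, -16]
extract-max #2 returns 14:
  remove root 14; move last element -16 to root → [-16, 9, 6, 5, 8, -9, -2, -6]
  -16 vs larger child 9 at index 1, swap → [9, -16, 6, 5, 8, -9, -2, -6]
  -16 vs larger child 8 at index 4, swap → [9, 8, 6, 5, -16, -9, -2, -6]
extract-max #3 returns 9:
  remove root 9; move last element -6 to root → [-6, 8, 6, 5, -16, -9, -2]
  -6 vs larger child 8 at index 1, swap → [8, -6, 6, 5, -16, -9, -2]
  -6 vs larger child 5 at index 3, swap → [8, 5, 6, -6, -16, -9, -2]

[8, 5, 6, -6, -16, -9, -2]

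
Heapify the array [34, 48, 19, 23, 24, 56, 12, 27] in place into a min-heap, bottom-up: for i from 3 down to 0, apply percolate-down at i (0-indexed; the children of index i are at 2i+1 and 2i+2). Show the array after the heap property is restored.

[12, 23, 19, 27, 24, 56, 34, 48]

sift down from index 3: already satisfies heap property
sift down from index 2:
  19 vs smaller child 12 at index 6, swap → [34, 48, 12, 23, 24, 56, 19, 27]
sift down from index 1:
  48 vs smaller child 23 at index 3, swap → [34, 23, 12, 48, 24, 56, 19, 27]
  48 vs only child 27 at index 7, swap → [34, 23, 12, 27, 24, 56, 19, 48]
sift down from index 0:
  34 vs smaller child 12 at index 2, swap → [12, 23, 34, 27, 24, 56, 19, 48]
  34 vs smaller child 19 at index 6, swap → [12, 23, 19, 27, 24, 56, 34, 48]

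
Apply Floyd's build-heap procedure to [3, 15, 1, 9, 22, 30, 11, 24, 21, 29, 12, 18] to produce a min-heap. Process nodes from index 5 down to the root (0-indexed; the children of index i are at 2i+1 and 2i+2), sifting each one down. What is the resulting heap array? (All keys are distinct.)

[1, 9, 3, 15, 12, 18, 11, 24, 21, 29, 22, 30]

sift down from index 5:
  30 vs only child 18 at index 11, swap → [3, 15, 1, 9, 22, 18, 11, 24, 21, 29, 12, 30]
sift down from index 4:
  22 vs smaller child 12 at index 10, swap → [3, 15, 1, 9, 12, 18, 11, 24, 21, 29, 22, 30]
sift down from index 3: already satisfies heap property
sift down from index 2: already satisfies heap property
sift down from index 1:
  15 vs smaller child 9 at index 3, swap → [3, 9, 1, 15, 12, 18, 11, 24, 21, 29, 22, 30]
sift down from index 0:
  3 vs smaller child 1 at index 2, swap → [1, 9, 3, 15, 12, 18, 11, 24, 21, 29, 22, 30]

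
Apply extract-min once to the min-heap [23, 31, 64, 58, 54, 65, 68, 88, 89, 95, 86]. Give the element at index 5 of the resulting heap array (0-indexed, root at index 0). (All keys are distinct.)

65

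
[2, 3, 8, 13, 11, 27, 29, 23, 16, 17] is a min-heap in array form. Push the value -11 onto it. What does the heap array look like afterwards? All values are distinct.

[-11, 2, 8, 13, 3, 27, 29, 23, 16, 17, 11]

append -11 at index 10 → [2, 3, 8, 13, 11, 27, 29, 23, 16, 17, -11]
-11 < parent 11 at index 4, swap → [2, 3, 8, 13, -11, 27, 29, 23, 16, 17, 11]
-11 < parent 3 at index 1, swap → [2, -11, 8, 13, 3, 27, 29, 23, 16, 17, 11]
-11 < parent 2 at index 0, swap → [-11, 2, 8, 13, 3, 27, 29, 23, 16, 17, 11]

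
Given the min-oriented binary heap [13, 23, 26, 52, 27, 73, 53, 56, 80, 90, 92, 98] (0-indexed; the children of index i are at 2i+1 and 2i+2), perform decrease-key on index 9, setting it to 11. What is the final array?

set index 9 from 90 to 11 → [13, 23, 26, 52, 27, 73, 53, 56, 80, 11, 92, 98]
11 < parent 27 at index 4, swap → [13, 23, 26, 52, 11, 73, 53, 56, 80, 27, 92, 98]
11 < parent 23 at index 1, swap → [13, 11, 26, 52, 23, 73, 53, 56, 80, 27, 92, 98]
11 < parent 13 at index 0, swap → [11, 13, 26, 52, 23, 73, 53, 56, 80, 27, 92, 98]

[11, 13, 26, 52, 23, 73, 53, 56, 80, 27, 92, 98]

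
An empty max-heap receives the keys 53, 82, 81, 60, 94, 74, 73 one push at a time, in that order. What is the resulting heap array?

[94, 82, 81, 53, 60, 74, 73]

Insert 53:
  append 53 at index 0 → [53] (no swap needed)
Insert 82:
  append 82 at index 1 → [53, 82]
  82 > parent 53 at index 0, swap → [82, 53]
Insert 81:
  append 81 at index 2 → [82, 53, 81] (no swap needed)
Insert 60:
  append 60 at index 3 → [82, 53, 81, 60]
  60 > parent 53 at index 1, swap → [82, 60, 81, 53]
Insert 94:
  append 94 at index 4 → [82, 60, 81, 53, 94]
  94 > parent 60 at index 1, swap → [82, 94, 81, 53, 60]
  94 > parent 82 at index 0, swap → [94, 82, 81, 53, 60]
Insert 74:
  append 74 at index 5 → [94, 82, 81, 53, 60, 74] (no swap needed)
Insert 73:
  append 73 at index 6 → [94, 82, 81, 53, 60, 74, 73] (no swap needed)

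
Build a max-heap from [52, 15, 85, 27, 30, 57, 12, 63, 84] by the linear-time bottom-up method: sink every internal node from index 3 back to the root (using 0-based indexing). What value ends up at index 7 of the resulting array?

15

sift down from index 3:
  27 vs larger child 84 at index 8, swap → [52, 15, 85, 84, 30, 57, 12, 63, 27]
sift down from index 2: already satisfies heap property
sift down from index 1:
  15 vs larger child 84 at index 3, swap → [52, 84, 85, 15, 30, 57, 12, 63, 27]
  15 vs larger child 63 at index 7, swap → [52, 84, 85, 63, 30, 57, 12, 15, 27]
sift down from index 0:
  52 vs larger child 85 at index 2, swap → [85, 84, 52, 63, 30, 57, 12, 15, 27]
  52 vs larger child 57 at index 5, swap → [85, 84, 57, 63, 30, 52, 12, 15, 27]
resulting array: [85, 84, 57, 63, 30, 52, 12, 15, 27]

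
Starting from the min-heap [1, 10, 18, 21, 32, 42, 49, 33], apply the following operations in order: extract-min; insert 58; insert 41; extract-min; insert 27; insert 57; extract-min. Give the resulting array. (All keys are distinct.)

[21, 27, 41, 33, 32, 42, 49, 58, 57]

extract-min → returns 1:
  remove root 1; move last element 33 to root → [33, 10, 18, 21, 32, 42, 49]
  33 vs smaller child 10 at index 1, swap → [10, 33, 18, 21, 32, 42, 49]
  33 vs smaller child 21 at index 3, swap → [10, 21, 18, 33, 32, 42, 49]
insert 58:
  append 58 at index 7 → [10, 21, 18, 33, 32, 42, 49, 58] (no swap needed)
insert 41:
  append 41 at index 8 → [10, 21, 18, 33, 32, 42, 49, 58, 41] (no swap needed)
extract-min → returns 10:
  remove root 10; move last element 41 to root → [41, 21, 18, 33, 32, 42, 49, 58]
  41 vs smaller child 18 at index 2, swap → [18, 21, 41, 33, 32, 42, 49, 58]
insert 27:
  append 27 at index 8 → [18, 21, 41, 33, 32, 42, 49, 58, 27]
  27 < parent 33 at index 3, swap → [18, 21, 41, 27, 32, 42, 49, 58, 33]
insert 57:
  append 57 at index 9 → [18, 21, 41, 27, 32, 42, 49, 58, 33, 57] (no swap needed)
extract-min → returns 18:
  remove root 18; move last element 57 to root → [57, 21, 41, 27, 32, 42, 49, 58, 33]
  57 vs smaller child 21 at index 1, swap → [21, 57, 41, 27, 32, 42, 49, 58, 33]
  57 vs smaller child 27 at index 3, swap → [21, 27, 41, 57, 32, 42, 49, 58, 33]
  57 vs smaller child 33 at index 8, swap → [21, 27, 41, 33, 32, 42, 49, 58, 57]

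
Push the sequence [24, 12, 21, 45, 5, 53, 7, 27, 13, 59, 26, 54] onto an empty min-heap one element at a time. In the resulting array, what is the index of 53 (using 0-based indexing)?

5

Insert 24:
  append 24 at index 0 → [24] (no swap needed)
Insert 12:
  append 12 at index 1 → [24, 12]
  12 < parent 24 at index 0, swap → [12, 24]
Insert 21:
  append 21 at index 2 → [12, 24, 21] (no swap needed)
Insert 45:
  append 45 at index 3 → [12, 24, 21, 45] (no swap needed)
Insert 5:
  append 5 at index 4 → [12, 24, 21, 45, 5]
  5 < parent 24 at index 1, swap → [12, 5, 21, 45, 24]
  5 < parent 12 at index 0, swap → [5, 12, 21, 45, 24]
Insert 53:
  append 53 at index 5 → [5, 12, 21, 45, 24, 53] (no swap needed)
Insert 7:
  append 7 at index 6 → [5, 12, 21, 45, 24, 53, 7]
  7 < parent 21 at index 2, swap → [5, 12, 7, 45, 24, 53, 21]
Insert 27:
  append 27 at index 7 → [5, 12, 7, 45, 24, 53, 21, 27]
  27 < parent 45 at index 3, swap → [5, 12, 7, 27, 24, 53, 21, 45]
Insert 13:
  append 13 at index 8 → [5, 12, 7, 27, 24, 53, 21, 45, 13]
  13 < parent 27 at index 3, swap → [5, 12, 7, 13, 24, 53, 21, 45, 27]
Insert 59:
  append 59 at index 9 → [5, 12, 7, 13, 24, 53, 21, 45, 27, 59] (no swap needed)
Insert 26:
  append 26 at index 10 → [5, 12, 7, 13, 24, 53, 21, 45, 27, 59, 26] (no swap needed)
Insert 54:
  append 54 at index 11 → [5, 12, 7, 13, 24, 53, 21, 45, 27, 59, 26, 54] (no swap needed)
resulting array: [5, 12, 7, 13, 24, 53, 21, 45, 27, 59, 26, 54]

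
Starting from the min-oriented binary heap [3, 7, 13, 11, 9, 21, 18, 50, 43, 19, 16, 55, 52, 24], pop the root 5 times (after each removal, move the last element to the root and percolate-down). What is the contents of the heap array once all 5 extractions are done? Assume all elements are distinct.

extract-min #1 returns 3:
  remove root 3; move last element 24 to root → [24, 7, 13, 11, 9, 21, 18, 50, 43, 19, 16, 55, 52]
  24 vs smaller child 7 at index 1, swap → [7, 24, 13, 11, 9, 21, 18, 50, 43, 19, 16, 55, 52]
  24 vs smaller child 9 at index 4, swap → [7, 9, 13, 11, 24, 21, 18, 50, 43, 19, 16, 55, 52]
  24 vs smaller child 16 at index 10, swap → [7, 9, 13, 11, 16, 21, 18, 50, 43, 19, 24, 55, 52]
extract-min #2 returns 7:
  remove root 7; move last element 52 to root → [52, 9, 13, 11, 16, 21, 18, 50, 43, 19, 24, 55]
  52 vs smaller child 9 at index 1, swap → [9, 52, 13, 11, 16, 21, 18, 50, 43, 19, 24, 55]
  52 vs smaller child 11 at index 3, swap → [9, 11, 13, 52, 16, 21, 18, 50, 43, 19, 24, 55]
  52 vs smaller child 43 at index 8, swap → [9, 11, 13, 43, 16, 21, 18, 50, 52, 19, 24, 55]
extract-min #3 returns 9:
  remove root 9; move last element 55 to root → [55, 11, 13, 43, 16, 21, 18, 50, 52, 19, 24]
  55 vs smaller child 11 at index 1, swap → [11, 55, 13, 43, 16, 21, 18, 50, 52, 19, 24]
  55 vs smaller child 16 at index 4, swap → [11, 16, 13, 43, 55, 21, 18, 50, 52, 19, 24]
  55 vs smaller child 19 at index 9, swap → [11, 16, 13, 43, 19, 21, 18, 50, 52, 55, 24]
extract-min #4 returns 11:
  remove root 11; move last element 24 to root → [24, 16, 13, 43, 19, 21, 18, 50, 52, 55]
  24 vs smaller child 13 at index 2, swap → [13, 16, 24, 43, 19, 21, 18, 50, 52, 55]
  24 vs smaller child 18 at index 6, swap → [13, 16, 18, 43, 19, 21, 24, 50, 52, 55]
extract-min #5 returns 13:
  remove root 13; move last element 55 to root → [55, 16, 18, 43, 19, 21, 24, 50, 52]
  55 vs smaller child 16 at index 1, swap → [16, 55, 18, 43, 19, 21, 24, 50, 52]
  55 vs smaller child 19 at index 4, swap → [16, 19, 18, 43, 55, 21, 24, 50, 52]

[16, 19, 18, 43, 55, 21, 24, 50, 52]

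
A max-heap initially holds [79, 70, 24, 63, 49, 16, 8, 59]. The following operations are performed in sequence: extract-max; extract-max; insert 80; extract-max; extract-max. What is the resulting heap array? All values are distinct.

[59, 49, 24, 8, 16]

extract-max → returns 79:
  remove root 79; move last element 59 to root → [59, 70, 24, 63, 49, 16, 8]
  59 vs larger child 70 at index 1, swap → [70, 59, 24, 63, 49, 16, 8]
  59 vs larger child 63 at index 3, swap → [70, 63, 24, 59, 49, 16, 8]
extract-max → returns 70:
  remove root 70; move last element 8 to root → [8, 63, 24, 59, 49, 16]
  8 vs larger child 63 at index 1, swap → [63, 8, 24, 59, 49, 16]
  8 vs larger child 59 at index 3, swap → [63, 59, 24, 8, 49, 16]
insert 80:
  append 80 at index 6 → [63, 59, 24, 8, 49, 16, 80]
  80 > parent 24 at index 2, swap → [63, 59, 80, 8, 49, 16, 24]
  80 > parent 63 at index 0, swap → [80, 59, 63, 8, 49, 16, 24]
extract-max → returns 80:
  remove root 80; move last element 24 to root → [24, 59, 63, 8, 49, 16]
  24 vs larger child 63 at index 2, swap → [63, 59, 24, 8, 49, 16]
extract-max → returns 63:
  remove root 63; move last element 16 to root → [16, 59, 24, 8, 49]
  16 vs larger child 59 at index 1, swap → [59, 16, 24, 8, 49]
  16 vs larger child 49 at index 4, swap → [59, 49, 24, 8, 16]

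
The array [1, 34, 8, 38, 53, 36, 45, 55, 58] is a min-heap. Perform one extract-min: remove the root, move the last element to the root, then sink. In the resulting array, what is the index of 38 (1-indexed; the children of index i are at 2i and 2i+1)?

4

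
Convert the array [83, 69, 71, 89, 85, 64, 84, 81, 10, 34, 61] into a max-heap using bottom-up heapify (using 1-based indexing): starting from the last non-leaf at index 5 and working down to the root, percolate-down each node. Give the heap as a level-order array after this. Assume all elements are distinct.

[89, 85, 84, 81, 83, 64, 71, 69, 10, 34, 61]

sift down from index 5: already satisfies heap property
sift down from index 4: already satisfies heap property
sift down from index 3:
  71 vs larger child 84 at index 7, swap → [83, 69, 84, 89, 85, 64, 71, 81, 10, 34, 61]
sift down from index 2:
  69 vs larger child 89 at index 4, swap → [83, 89, 84, 69, 85, 64, 71, 81, 10, 34, 61]
  69 vs larger child 81 at index 8, swap → [83, 89, 84, 81, 85, 64, 71, 69, 10, 34, 61]
sift down from index 1:
  83 vs larger child 89 at index 2, swap → [89, 83, 84, 81, 85, 64, 71, 69, 10, 34, 61]
  83 vs larger child 85 at index 5, swap → [89, 85, 84, 81, 83, 64, 71, 69, 10, 34, 61]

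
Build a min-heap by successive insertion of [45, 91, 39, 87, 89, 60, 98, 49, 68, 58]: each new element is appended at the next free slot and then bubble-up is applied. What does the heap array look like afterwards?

[39, 49, 45, 68, 58, 60, 98, 91, 87, 89]

Insert 45:
  append 45 at index 0 → [45] (no swap needed)
Insert 91:
  append 91 at index 1 → [45, 91] (no swap needed)
Insert 39:
  append 39 at index 2 → [45, 91, 39]
  39 < parent 45 at index 0, swap → [39, 91, 45]
Insert 87:
  append 87 at index 3 → [39, 91, 45, 87]
  87 < parent 91 at index 1, swap → [39, 87, 45, 91]
Insert 89:
  append 89 at index 4 → [39, 87, 45, 91, 89] (no swap needed)
Insert 60:
  append 60 at index 5 → [39, 87, 45, 91, 89, 60] (no swap needed)
Insert 98:
  append 98 at index 6 → [39, 87, 45, 91, 89, 60, 98] (no swap needed)
Insert 49:
  append 49 at index 7 → [39, 87, 45, 91, 89, 60, 98, 49]
  49 < parent 91 at index 3, swap → [39, 87, 45, 49, 89, 60, 98, 91]
  49 < parent 87 at index 1, swap → [39, 49, 45, 87, 89, 60, 98, 91]
Insert 68:
  append 68 at index 8 → [39, 49, 45, 87, 89, 60, 98, 91, 68]
  68 < parent 87 at index 3, swap → [39, 49, 45, 68, 89, 60, 98, 91, 87]
Insert 58:
  append 58 at index 9 → [39, 49, 45, 68, 89, 60, 98, 91, 87, 58]
  58 < parent 89 at index 4, swap → [39, 49, 45, 68, 58, 60, 98, 91, 87, 89]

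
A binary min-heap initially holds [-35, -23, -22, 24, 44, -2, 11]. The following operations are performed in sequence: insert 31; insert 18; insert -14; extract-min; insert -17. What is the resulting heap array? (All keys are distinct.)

[-23, -17, -22, 18, -14, -2, 11, 31, 24, 44]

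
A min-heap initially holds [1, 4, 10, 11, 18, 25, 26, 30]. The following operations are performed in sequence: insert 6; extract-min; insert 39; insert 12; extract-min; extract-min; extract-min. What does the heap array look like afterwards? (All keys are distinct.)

[11, 12, 25, 18, 30, 39, 26]

insert 6:
  append 6 at index 8 → [1, 4, 10, 11, 18, 25, 26, 30, 6]
  6 < parent 11 at index 3, swap → [1, 4, 10, 6, 18, 25, 26, 30, 11]
extract-min → returns 1:
  remove root 1; move last element 11 to root → [11, 4, 10, 6, 18, 25, 26, 30]
  11 vs smaller child 4 at index 1, swap → [4, 11, 10, 6, 18, 25, 26, 30]
  11 vs smaller child 6 at index 3, swap → [4, 6, 10, 11, 18, 25, 26, 30]
insert 39:
  append 39 at index 8 → [4, 6, 10, 11, 18, 25, 26, 30, 39] (no swap needed)
insert 12:
  append 12 at index 9 → [4, 6, 10, 11, 18, 25, 26, 30, 39, 12]
  12 < parent 18 at index 4, swap → [4, 6, 10, 11, 12, 25, 26, 30, 39, 18]
extract-min → returns 4:
  remove root 4; move last element 18 to root → [18, 6, 10, 11, 12, 25, 26, 30, 39]
  18 vs smaller child 6 at index 1, swap → [6, 18, 10, 11, 12, 25, 26, 30, 39]
  18 vs smaller child 11 at index 3, swap → [6, 11, 10, 18, 12, 25, 26, 30, 39]
extract-min → returns 6:
  remove root 6; move last element 39 to root → [39, 11, 10, 18, 12, 25, 26, 30]
  39 vs smaller child 10 at index 2, swap → [10, 11, 39, 18, 12, 25, 26, 30]
  39 vs smaller child 25 at index 5, swap → [10, 11, 25, 18, 12, 39, 26, 30]
extract-min → returns 10:
  remove root 10; move last element 30 to root → [30, 11, 25, 18, 12, 39, 26]
  30 vs smaller child 11 at index 1, swap → [11, 30, 25, 18, 12, 39, 26]
  30 vs smaller child 12 at index 4, swap → [11, 12, 25, 18, 30, 39, 26]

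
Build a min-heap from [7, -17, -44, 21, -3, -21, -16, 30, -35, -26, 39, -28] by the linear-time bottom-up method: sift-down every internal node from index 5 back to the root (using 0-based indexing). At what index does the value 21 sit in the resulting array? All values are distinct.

8

sift down from index 5:
  -21 vs only child -28 at index 11, swap → [7, -17, -44, 21, -3, -28, -16, 30, -35, -26, 39, -21]
sift down from index 4:
  -3 vs smaller child -26 at index 9, swap → [7, -17, -44, 21, -26, -28, -16, 30, -35, -3, 39, -21]
sift down from index 3:
  21 vs smaller child -35 at index 8, swap → [7, -17, -44, -35, -26, -28, -16, 30, 21, -3, 39, -21]
sift down from index 2: already satisfies heap property
sift down from index 1:
  -17 vs smaller child -35 at index 3, swap → [7, -35, -44, -17, -26, -28, -16, 30, 21, -3, 39, -21]
sift down from index 0:
  7 vs smaller child -44 at index 2, swap → [-44, -35, 7, -17, -26, -28, -16, 30, 21, -3, 39, -21]
  7 vs smaller child -28 at index 5, swap → [-44, -35, -28, -17, -26, 7, -16, 30, 21, -3, 39, -21]
  7 vs only child -21 at index 11, swap → [-44, -35, -28, -17, -26, -21, -16, 30, 21, -3, 39, 7]
resulting array: [-44, -35, -28, -17, -26, -21, -16, 30, 21, -3, 39, 7]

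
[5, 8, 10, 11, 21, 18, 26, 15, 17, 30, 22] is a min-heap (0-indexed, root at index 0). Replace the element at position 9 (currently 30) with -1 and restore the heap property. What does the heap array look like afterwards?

[-1, 5, 10, 11, 8, 18, 26, 15, 17, 21, 22]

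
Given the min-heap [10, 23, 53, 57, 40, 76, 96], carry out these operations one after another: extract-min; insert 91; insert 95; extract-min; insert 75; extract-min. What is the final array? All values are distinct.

[53, 57, 76, 75, 96, 95, 91]

extract-min → returns 10:
  remove root 10; move last element 96 to root → [96, 23, 53, 57, 40, 76]
  96 vs smaller child 23 at index 1, swap → [23, 96, 53, 57, 40, 76]
  96 vs smaller child 40 at index 4, swap → [23, 40, 53, 57, 96, 76]
insert 91:
  append 91 at index 6 → [23, 40, 53, 57, 96, 76, 91] (no swap needed)
insert 95:
  append 95 at index 7 → [23, 40, 53, 57, 96, 76, 91, 95] (no swap needed)
extract-min → returns 23:
  remove root 23; move last element 95 to root → [95, 40, 53, 57, 96, 76, 91]
  95 vs smaller child 40 at index 1, swap → [40, 95, 53, 57, 96, 76, 91]
  95 vs smaller child 57 at index 3, swap → [40, 57, 53, 95, 96, 76, 91]
insert 75:
  append 75 at index 7 → [40, 57, 53, 95, 96, 76, 91, 75]
  75 < parent 95 at index 3, swap → [40, 57, 53, 75, 96, 76, 91, 95]
extract-min → returns 40:
  remove root 40; move last element 95 to root → [95, 57, 53, 75, 96, 76, 91]
  95 vs smaller child 53 at index 2, swap → [53, 57, 95, 75, 96, 76, 91]
  95 vs smaller child 76 at index 5, swap → [53, 57, 76, 75, 96, 95, 91]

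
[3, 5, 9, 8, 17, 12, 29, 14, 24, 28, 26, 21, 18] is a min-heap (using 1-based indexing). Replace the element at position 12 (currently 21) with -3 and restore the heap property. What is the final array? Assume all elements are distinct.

set index 12 from 21 to -3 → [3, 5, 9, 8, 17, 12, 29, 14, 24, 28, 26, -3, 18]
-3 < parent 12 at index 6, swap → [3, 5, 9, 8, 17, -3, 29, 14, 24, 28, 26, 12, 18]
-3 < parent 9 at index 3, swap → [3, 5, -3, 8, 17, 9, 29, 14, 24, 28, 26, 12, 18]
-3 < parent 3 at index 1, swap → [-3, 5, 3, 8, 17, 9, 29, 14, 24, 28, 26, 12, 18]

[-3, 5, 3, 8, 17, 9, 29, 14, 24, 28, 26, 12, 18]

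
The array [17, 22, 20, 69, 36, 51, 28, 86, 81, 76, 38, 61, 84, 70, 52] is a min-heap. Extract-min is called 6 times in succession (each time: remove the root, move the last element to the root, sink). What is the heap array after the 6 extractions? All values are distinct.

extract-min #1 returns 17:
  remove root 17; move last element 52 to root → [52, 22, 20, 69, 36, 51, 28, 86, 81, 76, 38, 61, 84, 70]
  52 vs smaller child 20 at index 2, swap → [20, 22, 52, 69, 36, 51, 28, 86, 81, 76, 38, 61, 84, 70]
  52 vs smaller child 28 at index 6, swap → [20, 22, 28, 69, 36, 51, 52, 86, 81, 76, 38, 61, 84, 70]
extract-min #2 returns 20:
  remove root 20; move last element 70 to root → [70, 22, 28, 69, 36, 51, 52, 86, 81, 76, 38, 61, 84]
  70 vs smaller child 22 at index 1, swap → [22, 70, 28, 69, 36, 51, 52, 86, 81, 76, 38, 61, 84]
  70 vs smaller child 36 at index 4, swap → [22, 36, 28, 69, 70, 51, 52, 86, 81, 76, 38, 61, 84]
  70 vs smaller child 38 at index 10, swap → [22, 36, 28, 69, 38, 51, 52, 86, 81, 76, 70, 61, 84]
extract-min #3 returns 22:
  remove root 22; move last element 84 to root → [84, 36, 28, 69, 38, 51, 52, 86, 81, 76, 70, 61]
  84 vs smaller child 28 at index 2, swap → [28, 36, 84, 69, 38, 51, 52, 86, 81, 76, 70, 61]
  84 vs smaller child 51 at index 5, swap → [28, 36, 51, 69, 38, 84, 52, 86, 81, 76, 70, 61]
  84 vs only child 61 at index 11, swap → [28, 36, 51, 69, 38, 61, 52, 86, 81, 76, 70, 84]
extract-min #4 returns 28:
  remove root 28; move last element 84 to root → [84, 36, 51, 69, 38, 61, 52, 86, 81, 76, 70]
  84 vs smaller child 36 at index 1, swap → [36, 84, 51, 69, 38, 61, 52, 86, 81, 76, 70]
  84 vs smaller child 38 at index 4, swap → [36, 38, 51, 69, 84, 61, 52, 86, 81, 76, 70]
  84 vs smaller child 70 at index 10, swap → [36, 38, 51, 69, 70, 61, 52, 86, 81, 76, 84]
extract-min #5 returns 36:
  remove root 36; move last element 84 to root → [84, 38, 51, 69, 70, 61, 52, 86, 81, 76]
  84 vs smaller child 38 at index 1, swap → [38, 84, 51, 69, 70, 61, 52, 86, 81, 76]
  84 vs smaller child 69 at index 3, swap → [38, 69, 51, 84, 70, 61, 52, 86, 81, 76]
  84 vs smaller child 81 at index 8, swap → [38, 69, 51, 81, 70, 61, 52, 86, 84, 76]
extract-min #6 returns 38:
  remove root 38; move last element 76 to root → [76, 69, 51, 81, 70, 61, 52, 86, 84]
  76 vs smaller child 51 at index 2, swap → [51, 69, 76, 81, 70, 61, 52, 86, 84]
  76 vs smaller child 52 at index 6, swap → [51, 69, 52, 81, 70, 61, 76, 86, 84]

[51, 69, 52, 81, 70, 61, 76, 86, 84]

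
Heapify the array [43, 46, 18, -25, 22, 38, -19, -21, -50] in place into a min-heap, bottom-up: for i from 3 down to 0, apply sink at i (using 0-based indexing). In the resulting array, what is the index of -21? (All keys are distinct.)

3

sift down from index 3:
  -25 vs smaller child -50 at index 8, swap → [43, 46, 18, -50, 22, 38, -19, -21, -25]
sift down from index 2:
  18 vs smaller child -19 at index 6, swap → [43, 46, -19, -50, 22, 38, 18, -21, -25]
sift down from index 1:
  46 vs smaller child -50 at index 3, swap → [43, -50, -19, 46, 22, 38, 18, -21, -25]
  46 vs smaller child -25 at index 8, swap → [43, -50, -19, -25, 22, 38, 18, -21, 46]
sift down from index 0:
  43 vs smaller child -50 at index 1, swap → [-50, 43, -19, -25, 22, 38, 18, -21, 46]
  43 vs smaller child -25 at index 3, swap → [-50, -25, -19, 43, 22, 38, 18, -21, 46]
  43 vs smaller child -21 at index 7, swap → [-50, -25, -19, -21, 22, 38, 18, 43, 46]
resulting array: [-50, -25, -19, -21, 22, 38, 18, 43, 46]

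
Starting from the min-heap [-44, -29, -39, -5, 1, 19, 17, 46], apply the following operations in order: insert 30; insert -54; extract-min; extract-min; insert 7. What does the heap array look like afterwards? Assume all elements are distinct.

[-39, -29, 17, -5, 1, 19, 30, 46, 7]

insert 30:
  append 30 at index 8 → [-44, -29, -39, -5, 1, 19, 17, 46, 30] (no swap needed)
insert -54:
  append -54 at index 9 → [-44, -29, -39, -5, 1, 19, 17, 46, 30, -54]
  -54 < parent 1 at index 4, swap → [-44, -29, -39, -5, -54, 19, 17, 46, 30, 1]
  -54 < parent -29 at index 1, swap → [-44, -54, -39, -5, -29, 19, 17, 46, 30, 1]
  -54 < parent -44 at index 0, swap → [-54, -44, -39, -5, -29, 19, 17, 46, 30, 1]
extract-min → returns -54:
  remove root -54; move last element 1 to root → [1, -44, -39, -5, -29, 19, 17, 46, 30]
  1 vs smaller child -44 at index 1, swap → [-44, 1, -39, -5, -29, 19, 17, 46, 30]
  1 vs smaller child -29 at index 4, swap → [-44, -29, -39, -5, 1, 19, 17, 46, 30]
extract-min → returns -44:
  remove root -44; move last element 30 to root → [30, -29, -39, -5, 1, 19, 17, 46]
  30 vs smaller child -39 at index 2, swap → [-39, -29, 30, -5, 1, 19, 17, 46]
  30 vs smaller child 17 at index 6, swap → [-39, -29, 17, -5, 1, 19, 30, 46]
insert 7:
  append 7 at index 8 → [-39, -29, 17, -5, 1, 19, 30, 46, 7] (no swap needed)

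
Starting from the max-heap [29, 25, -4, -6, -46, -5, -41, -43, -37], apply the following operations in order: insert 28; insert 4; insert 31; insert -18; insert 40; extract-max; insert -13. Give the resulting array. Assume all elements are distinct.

insert 28:
  append 28 at index 9 → [29, 25, -4, -6, -46, -5, -41, -43, -37, 28]
  28 > parent -46 at index 4, swap → [29, 25, -4, -6, 28, -5, -41, -43, -37, -46]
  28 > parent 25 at index 1, swap → [29, 28, -4, -6, 25, -5, -41, -43, -37, -46]
insert 4:
  append 4 at index 10 → [29, 28, -4, -6, 25, -5, -41, -43, -37, -46, 4] (no swap needed)
insert 31:
  append 31 at index 11 → [29, 28, -4, -6, 25, -5, -41, -43, -37, -46, 4, 31]
  31 > parent -5 at index 5, swap → [29, 28, -4, -6, 25, 31, -41, -43, -37, -46, 4, -5]
  31 > parent -4 at index 2, swap → [29, 28, 31, -6, 25, -4, -41, -43, -37, -46, 4, -5]
  31 > parent 29 at index 0, swap → [31, 28, 29, -6, 25, -4, -41, -43, -37, -46, 4, -5]
insert -18:
  append -18 at index 12 → [31, 28, 29, -6, 25, -4, -41, -43, -37, -46, 4, -5, -18] (no swap needed)
insert 40:
  append 40 at index 13 → [31, 28, 29, -6, 25, -4, -41, -43, -37, -46, 4, -5, -18, 40]
  40 > parent -41 at index 6, swap → [31, 28, 29, -6, 25, -4, 40, -43, -37, -46, 4, -5, -18, -41]
  40 > parent 29 at index 2, swap → [31, 28, 40, -6, 25, -4, 29, -43, -37, -46, 4, -5, -18, -41]
  40 > parent 31 at index 0, swap → [40, 28, 31, -6, 25, -4, 29, -43, -37, -46, 4, -5, -18, -41]
extract-max → returns 40:
  remove root 40; move last element -41 to root → [-41, 28, 31, -6, 25, -4, 29, -43, -37, -46, 4, -5, -18]
  -41 vs larger child 31 at index 2, swap → [31, 28, -41, -6, 25, -4, 29, -43, -37, -46, 4, -5, -18]
  -41 vs larger child 29 at index 6, swap → [31, 28, 29, -6, 25, -4, -41, -43, -37, -46, 4, -5, -18]
insert -13:
  append -13 at index 13 → [31, 28, 29, -6, 25, -4, -41, -43, -37, -46, 4, -5, -18, -13]
  -13 > parent -41 at index 6, swap → [31, 28, 29, -6, 25, -4, -13, -43, -37, -46, 4, -5, -18, -41]

[31, 28, 29, -6, 25, -4, -13, -43, -37, -46, 4, -5, -18, -41]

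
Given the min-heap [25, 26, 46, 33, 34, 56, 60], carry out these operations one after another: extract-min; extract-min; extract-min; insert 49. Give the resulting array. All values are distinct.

[34, 49, 46, 60, 56]

extract-min → returns 25:
  remove root 25; move last element 60 to root → [60, 26, 46, 33, 34, 56]
  60 vs smaller child 26 at index 1, swap → [26, 60, 46, 33, 34, 56]
  60 vs smaller child 33 at index 3, swap → [26, 33, 46, 60, 34, 56]
extract-min → returns 26:
  remove root 26; move last element 56 to root → [56, 33, 46, 60, 34]
  56 vs smaller child 33 at index 1, swap → [33, 56, 46, 60, 34]
  56 vs smaller child 34 at index 4, swap → [33, 34, 46, 60, 56]
extract-min → returns 33:
  remove root 33; move last element 56 to root → [56, 34, 46, 60]
  56 vs smaller child 34 at index 1, swap → [34, 56, 46, 60]
insert 49:
  append 49 at index 4 → [34, 56, 46, 60, 49]
  49 < parent 56 at index 1, swap → [34, 49, 46, 60, 56]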